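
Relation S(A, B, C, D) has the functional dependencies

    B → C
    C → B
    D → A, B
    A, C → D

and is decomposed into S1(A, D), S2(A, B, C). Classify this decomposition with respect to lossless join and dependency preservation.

Lossless test: (A)⁺ = {A}, which is a superkey of neither fragment — lossy.
Dependency preservation: the restricted closure of {D} across the fragments never reaches {A, B}, so D → A, B cannot be enforced without a join — not preserved.

lossy and not dependency-preserving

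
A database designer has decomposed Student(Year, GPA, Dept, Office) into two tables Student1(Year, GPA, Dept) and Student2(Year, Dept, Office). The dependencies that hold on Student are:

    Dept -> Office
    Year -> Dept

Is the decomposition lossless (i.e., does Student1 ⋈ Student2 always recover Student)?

Common attributes: Student1 ∩ Student2 = {Year, Dept}.
Closure of {Year, Dept}: Dept → Office applies, adding Office. So (Year, Dept)⁺ = {Year, Dept, Office}.
This closure contains every attribute of Student2, so Student1 ∩ Student2 → Student2. The join is lossless.

Yes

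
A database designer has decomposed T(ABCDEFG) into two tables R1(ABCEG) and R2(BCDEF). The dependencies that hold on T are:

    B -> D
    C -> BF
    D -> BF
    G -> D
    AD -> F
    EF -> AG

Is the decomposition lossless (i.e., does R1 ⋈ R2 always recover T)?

Common attributes: R1 ∩ R2 = {BCE}.
Closure of {BCE}: B → D applies, adding D; C → BF applies, adding F; EF → AG applies, adding AG. So (BCE)⁺ = {ABCDEFG}.
This closure contains every attribute of R1, so R1 ∩ R2 → R1. The join is lossless.

Yes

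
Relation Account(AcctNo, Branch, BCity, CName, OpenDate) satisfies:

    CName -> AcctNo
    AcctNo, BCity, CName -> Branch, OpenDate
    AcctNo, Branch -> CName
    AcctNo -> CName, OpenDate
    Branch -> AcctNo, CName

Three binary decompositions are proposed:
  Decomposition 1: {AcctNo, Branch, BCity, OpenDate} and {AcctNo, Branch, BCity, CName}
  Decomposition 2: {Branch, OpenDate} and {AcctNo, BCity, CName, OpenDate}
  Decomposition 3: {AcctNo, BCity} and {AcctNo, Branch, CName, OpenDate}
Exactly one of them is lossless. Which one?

Decomposition 1: common = {AcctNo, Branch, BCity}, closure = {AcctNo, Branch, BCity, CName, OpenDate} → lossless.
Decomposition 2: common = {OpenDate}, closure = {OpenDate} → lossy.
Decomposition 3: common = {AcctNo}, closure = {AcctNo, CName, OpenDate} → lossy.

Decomposition 1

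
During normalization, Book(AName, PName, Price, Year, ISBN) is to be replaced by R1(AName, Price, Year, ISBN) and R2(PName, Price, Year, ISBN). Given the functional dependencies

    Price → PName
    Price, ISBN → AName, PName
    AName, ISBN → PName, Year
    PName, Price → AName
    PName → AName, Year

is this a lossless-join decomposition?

Common attributes: R1 ∩ R2 = {Price, Year, ISBN}.
Closure of {Price, Year, ISBN}: Price → PName applies, adding PName; Price, ISBN → AName, PName applies, adding AName. So (Price, Year, ISBN)⁺ = {AName, PName, Price, Year, ISBN}.
This closure contains every attribute of R1, so R1 ∩ R2 → R1. The join is lossless.

Yes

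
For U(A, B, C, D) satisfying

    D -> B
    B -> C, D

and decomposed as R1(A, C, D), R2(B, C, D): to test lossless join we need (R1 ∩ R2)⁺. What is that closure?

R1 ∩ R2 = {C, D}.
D → B applies, adding B
Closure: {B, C, D}.

B, C, D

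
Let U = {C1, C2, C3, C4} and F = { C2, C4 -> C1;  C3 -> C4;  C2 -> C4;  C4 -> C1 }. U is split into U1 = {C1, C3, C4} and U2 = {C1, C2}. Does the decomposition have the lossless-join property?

Common attributes: U1 ∩ U2 = {C1}.
No dependency enlarges {C1}, so (C1)⁺ = {C1}.
The closure contains neither all of U1 = {C1, C3, C4} nor all of U2 = {C1, C2}, so the common attributes are not a superkey of either fragment. The join is lossy.

No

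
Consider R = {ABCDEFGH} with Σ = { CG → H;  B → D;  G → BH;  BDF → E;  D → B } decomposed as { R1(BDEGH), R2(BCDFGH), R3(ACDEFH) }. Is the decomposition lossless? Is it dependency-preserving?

lossy but dependency-preserving

Lossless test (chase): Rows 1 and 3 agree on D; apply D→B and equate their B entries. Rows 2 and 3 agree on BDF; apply BDF→E and equate their E entries. No row becomes fully distinguished — the join is lossy.
Dependency preservation: BDF → E is not contained in any single fragment, but the restricted closure of its left-hand side across the fragments still reaches the right-hand side; the remaining FDs each lie inside some fragment. All dependencies are preserved.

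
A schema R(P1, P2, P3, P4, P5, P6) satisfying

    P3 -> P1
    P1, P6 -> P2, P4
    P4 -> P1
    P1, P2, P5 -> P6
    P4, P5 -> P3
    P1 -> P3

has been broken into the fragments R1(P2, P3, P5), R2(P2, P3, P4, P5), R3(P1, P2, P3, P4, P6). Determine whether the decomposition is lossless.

Chase test. Columns are P1, P2, P3, P4, P5, P6; row i has aⱼ where attribute j ∈ Ri, else bᵢⱼ.
Initial tableau (one row per fragment):
  row 1: b11 a2 a3 b14 a5 b16
  row 2: b21 a2 a3 a4 a5 b26
  row 3: a1 a2 a3 a4 b35 a6
Rows 1 and 2 agree on P3; apply P3→P1 and equate their P1 entries.
Rows 1 and 3 agree on P3; apply P3→P1 and equate their P1 entries.
Rows 1 and 2 agree on P1, P2, P5; apply P1, P2, P5→P6 and equate their P6 entries.
Rows 1 and 2 agree on P1, P6; apply P1, P6→P2, P4 and equate their P2, P4 entries.
No row becomes fully distinguished — the join is lossy.

No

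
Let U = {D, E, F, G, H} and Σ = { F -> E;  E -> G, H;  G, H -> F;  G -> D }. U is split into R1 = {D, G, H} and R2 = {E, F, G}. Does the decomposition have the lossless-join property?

No

Common attributes: R1 ∩ R2 = {G}.
Closure of {G}: G → D applies, adding D. So (G)⁺ = {D, G}.
The closure contains neither all of R1 = {D, G, H} nor all of R2 = {E, F, G}, so the common attributes are not a superkey of either fragment. The join is lossy.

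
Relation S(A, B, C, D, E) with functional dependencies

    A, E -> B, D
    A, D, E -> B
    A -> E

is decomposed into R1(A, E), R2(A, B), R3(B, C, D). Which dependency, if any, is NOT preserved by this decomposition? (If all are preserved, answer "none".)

Check A, E → B, D: no single fragment contains all of {A, B, D, E}, and the restricted closure of {A, E} across the fragments never reaches {B, D}.
A, D, E → B is preserved.
A → E is preserved.

A, E -> B, D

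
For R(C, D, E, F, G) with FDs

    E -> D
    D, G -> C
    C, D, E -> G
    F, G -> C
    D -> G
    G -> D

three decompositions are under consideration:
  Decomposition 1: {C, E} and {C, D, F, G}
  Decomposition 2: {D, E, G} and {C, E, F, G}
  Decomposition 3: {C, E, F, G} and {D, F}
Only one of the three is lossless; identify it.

Decomposition 2

Decomposition 1: common = {C}, closure = {C} → lossy.
Decomposition 2: common = {E, G}, closure = {C, D, E, G} → lossless.
Decomposition 3: common = {F}, closure = {F} → lossy.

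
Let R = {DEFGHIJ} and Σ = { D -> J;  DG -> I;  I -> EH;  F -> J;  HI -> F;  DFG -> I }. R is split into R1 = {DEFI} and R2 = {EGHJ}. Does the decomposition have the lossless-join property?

Common attributes: R1 ∩ R2 = {E}.
No dependency enlarges {E}, so (E)⁺ = {E}.
The closure contains neither all of R1 = {DEFI} nor all of R2 = {EGHJ}, so the common attributes are not a superkey of either fragment. The join is lossy.

No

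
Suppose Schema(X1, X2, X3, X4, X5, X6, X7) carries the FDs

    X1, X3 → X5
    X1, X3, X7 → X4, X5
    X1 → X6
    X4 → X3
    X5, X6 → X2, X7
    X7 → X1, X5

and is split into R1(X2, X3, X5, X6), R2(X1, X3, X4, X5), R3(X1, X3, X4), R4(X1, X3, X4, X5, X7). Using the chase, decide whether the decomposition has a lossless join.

Chase test. Columns are X1, X2, X3, X4, X5, X6, X7; row i has aⱼ where attribute j ∈ Ri, else bᵢⱼ.
Initial tableau (one row per fragment):
  row 1: b11 a2 a3 b14 a5 a6 b17
  row 2: a1 b22 a3 a4 a5 b26 b27
  row 3: a1 b32 a3 a4 b35 b36 b37
  row 4: a1 b42 a3 a4 a5 b46 a7
Rows 2 and 3 agree on X1, X3; apply X1, X3→X5 and equate their X5 entries.
Rows 2 and 3 agree on X1; apply X1→X6 and equate their X6 entries.
Rows 2 and 4 agree on X1; apply X1→X6 and equate their X6 entries.
Rows 2 and 3 agree on X5, X6; apply X5, X6→X2, X7 and equate their X2, X7 entries.
Rows 2 and 4 agree on X5, X6; apply X5, X6→X2, X7 and equate their X2, X7 entries.
No row becomes fully distinguished — the join is lossy.

No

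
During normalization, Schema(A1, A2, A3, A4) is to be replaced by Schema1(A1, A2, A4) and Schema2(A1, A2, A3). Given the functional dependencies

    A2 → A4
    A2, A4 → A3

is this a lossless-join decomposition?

Yes

Common attributes: Schema1 ∩ Schema2 = {A1, A2}.
Closure of {A1, A2}: A2 → A4 applies, adding A4; A2, A4 → A3 applies, adding A3. So (A1, A2)⁺ = {A1, A2, A3, A4}.
This closure contains every attribute of Schema1, so Schema1 ∩ Schema2 → Schema1. The join is lossless.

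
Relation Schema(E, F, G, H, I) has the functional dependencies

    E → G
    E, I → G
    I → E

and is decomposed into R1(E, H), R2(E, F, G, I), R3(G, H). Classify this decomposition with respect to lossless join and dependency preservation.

lossy but dependency-preserving

Lossless test (chase): Rows 1 and 2 agree on E; apply E→G and equate their G entries. No row becomes fully distinguished — the join is lossy.
Dependency preservation: every FD's attributes lie within a single fragment, so each can be enforced locally — preserved.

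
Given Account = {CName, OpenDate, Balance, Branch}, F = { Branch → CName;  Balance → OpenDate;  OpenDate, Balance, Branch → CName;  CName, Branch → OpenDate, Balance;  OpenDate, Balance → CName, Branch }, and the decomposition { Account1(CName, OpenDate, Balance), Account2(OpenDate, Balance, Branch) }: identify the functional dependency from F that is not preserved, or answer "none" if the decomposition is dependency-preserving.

Branch → CName: restricted closure across fragments reaches CName.
Balance → OpenDate lies within Account1.
OpenDate, Balance, Branch → CName: restricted closure across fragments reaches CName.
CName, Branch → OpenDate, Balance: restricted closure across fragments reaches OpenDate, Balance.
OpenDate, Balance → CName, Branch: restricted closure across fragments reaches CName, Branch.
Every dependency is enforceable on the fragments, so the decomposition is dependency-preserving.

none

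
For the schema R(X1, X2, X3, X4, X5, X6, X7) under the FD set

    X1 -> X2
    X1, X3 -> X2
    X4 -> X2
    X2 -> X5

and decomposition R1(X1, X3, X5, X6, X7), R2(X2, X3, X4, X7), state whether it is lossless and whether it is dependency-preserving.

lossy and not dependency-preserving

Lossless test: (X3, X7)⁺ = {X3, X7}, which is a superkey of neither fragment — lossy.
Dependency preservation: the restricted closure of {X1} across the fragments never reaches {X2}, so X1 → X2 cannot be enforced without a join — not preserved.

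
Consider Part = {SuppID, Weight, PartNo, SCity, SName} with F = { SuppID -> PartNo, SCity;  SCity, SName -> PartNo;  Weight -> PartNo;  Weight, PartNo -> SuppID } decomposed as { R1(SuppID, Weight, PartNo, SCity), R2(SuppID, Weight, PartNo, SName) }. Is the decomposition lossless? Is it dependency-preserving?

lossless but not dependency-preserving

Lossless test: (SuppID, Weight, PartNo)⁺ = {SuppID, Weight, PartNo, SCity}, which contains all of one fragment — lossless.
Dependency preservation: the restricted closure of {SCity, SName} across the fragments never reaches {PartNo}, so SCity, SName → PartNo cannot be enforced without a join — not preserved.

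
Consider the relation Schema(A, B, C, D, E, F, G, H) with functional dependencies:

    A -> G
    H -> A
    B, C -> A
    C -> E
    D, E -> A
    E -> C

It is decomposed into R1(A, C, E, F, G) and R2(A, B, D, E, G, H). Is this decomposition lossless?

Common attributes: R1 ∩ R2 = {A, E, G}.
Closure of {A, E, G}: E → C applies, adding C. So (A, E, G)⁺ = {A, C, E, G}.
The closure contains neither all of R1 = {A, C, E, F, G} nor all of R2 = {A, B, D, E, G, H}, so the common attributes are not a superkey of either fragment. The join is lossy.

No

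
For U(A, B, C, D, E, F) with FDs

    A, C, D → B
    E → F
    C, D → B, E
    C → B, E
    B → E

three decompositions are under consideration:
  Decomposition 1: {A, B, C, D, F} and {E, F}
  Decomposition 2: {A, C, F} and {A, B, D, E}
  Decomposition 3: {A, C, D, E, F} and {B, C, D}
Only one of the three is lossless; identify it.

Decomposition 3

Decomposition 1: common = {F}, closure = {F} → lossy.
Decomposition 2: common = {A}, closure = {A} → lossy.
Decomposition 3: common = {C, D}, closure = {B, C, D, E, F} → lossless.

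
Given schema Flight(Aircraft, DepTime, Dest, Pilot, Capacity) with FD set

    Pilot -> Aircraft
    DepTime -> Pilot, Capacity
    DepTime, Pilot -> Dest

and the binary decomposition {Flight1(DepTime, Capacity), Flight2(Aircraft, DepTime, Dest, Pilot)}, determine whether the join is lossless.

Common attributes: Flight1 ∩ Flight2 = {DepTime}.
Closure of {DepTime}: DepTime → Pilot, Capacity applies, adding Pilot, Capacity; DepTime, Pilot → Dest applies, adding Dest; Pilot → Aircraft applies, adding Aircraft. So (DepTime)⁺ = {Aircraft, DepTime, Dest, Pilot, Capacity}.
This closure contains every attribute of Flight1, so Flight1 ∩ Flight2 → Flight1. The join is lossless.

Yes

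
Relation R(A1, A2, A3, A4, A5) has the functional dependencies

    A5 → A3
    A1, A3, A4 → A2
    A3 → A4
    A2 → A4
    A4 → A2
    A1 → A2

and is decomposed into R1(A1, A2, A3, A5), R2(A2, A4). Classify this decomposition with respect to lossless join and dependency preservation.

Lossless test: (A2)⁺ = {A2, A4}, which contains all of one fragment — lossless.
Dependency preservation: A1, A3, A4 → A2; A3 → A4 are not contained in any single fragment, but the restricted closure of each left-hand side across the fragments still reaches the right-hand side; the remaining FDs each lie inside some fragment. All dependencies are preserved.

lossless and dependency-preserving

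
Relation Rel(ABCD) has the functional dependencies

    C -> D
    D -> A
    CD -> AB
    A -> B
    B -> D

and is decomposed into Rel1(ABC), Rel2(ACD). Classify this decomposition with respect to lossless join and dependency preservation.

lossless and dependency-preserving

Lossless test: (AC)⁺ = {ABCD}, which contains all of one fragment — lossless.
Dependency preservation: CD → AB; B → D are not contained in any single fragment, but the restricted closure of each left-hand side across the fragments still reaches the right-hand side; the remaining FDs each lie inside some fragment. All dependencies are preserved.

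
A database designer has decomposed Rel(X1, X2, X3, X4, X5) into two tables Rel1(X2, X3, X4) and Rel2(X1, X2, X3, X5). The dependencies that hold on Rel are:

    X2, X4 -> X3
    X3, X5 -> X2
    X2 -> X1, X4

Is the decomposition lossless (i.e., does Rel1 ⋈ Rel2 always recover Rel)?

Common attributes: Rel1 ∩ Rel2 = {X2, X3}.
Closure of {X2, X3}: X2 → X1, X4 applies, adding X1, X4. So (X2, X3)⁺ = {X1, X2, X3, X4}.
This closure contains every attribute of Rel1, so Rel1 ∩ Rel2 → Rel1. The join is lossless.

Yes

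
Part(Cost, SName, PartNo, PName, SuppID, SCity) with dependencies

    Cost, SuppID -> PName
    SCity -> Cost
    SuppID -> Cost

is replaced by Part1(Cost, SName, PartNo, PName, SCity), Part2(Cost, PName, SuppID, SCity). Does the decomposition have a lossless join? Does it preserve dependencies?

lossy but dependency-preserving

Lossless test: (Cost, PName, SCity)⁺ = {Cost, PName, SCity}, which is a superkey of neither fragment — lossy.
Dependency preservation: every FD's attributes lie within a single fragment, so each can be enforced locally — preserved.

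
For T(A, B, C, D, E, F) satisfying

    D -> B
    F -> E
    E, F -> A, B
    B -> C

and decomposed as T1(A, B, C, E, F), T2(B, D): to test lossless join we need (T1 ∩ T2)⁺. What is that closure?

B, C

T1 ∩ T2 = {B}.
B → C applies, adding C
Closure: {B, C}.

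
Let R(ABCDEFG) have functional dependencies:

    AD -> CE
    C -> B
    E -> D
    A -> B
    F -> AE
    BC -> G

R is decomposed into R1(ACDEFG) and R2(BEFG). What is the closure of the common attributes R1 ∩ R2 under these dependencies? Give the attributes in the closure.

R1 ∩ R2 = {EFG}.
E → D applies, adding D
F → AE applies, adding A
AD → CE applies, adding C
C → B applies, adding B
Closure: {ABCDEFG}.

ABCDEFG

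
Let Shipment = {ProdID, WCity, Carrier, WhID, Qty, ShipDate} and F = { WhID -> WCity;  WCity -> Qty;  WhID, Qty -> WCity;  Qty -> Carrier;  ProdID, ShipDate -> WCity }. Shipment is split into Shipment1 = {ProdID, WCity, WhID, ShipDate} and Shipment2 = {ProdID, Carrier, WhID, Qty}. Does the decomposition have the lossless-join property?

Common attributes: Shipment1 ∩ Shipment2 = {ProdID, WhID}.
Closure of {ProdID, WhID}: WhID → WCity applies, adding WCity; WCity → Qty applies, adding Qty; Qty → Carrier applies, adding Carrier. So (ProdID, WhID)⁺ = {ProdID, WCity, Carrier, WhID, Qty}.
This closure contains every attribute of Shipment2, so Shipment1 ∩ Shipment2 → Shipment2. The join is lossless.

Yes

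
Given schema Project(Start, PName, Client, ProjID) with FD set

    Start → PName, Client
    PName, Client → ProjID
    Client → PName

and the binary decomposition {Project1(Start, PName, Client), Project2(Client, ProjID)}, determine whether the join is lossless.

Common attributes: Project1 ∩ Project2 = {Client}.
Closure of {Client}: Client → PName applies, adding PName; PName, Client → ProjID applies, adding ProjID. So (Client)⁺ = {PName, Client, ProjID}.
This closure contains every attribute of Project2, so Project1 ∩ Project2 → Project2. The join is lossless.

Yes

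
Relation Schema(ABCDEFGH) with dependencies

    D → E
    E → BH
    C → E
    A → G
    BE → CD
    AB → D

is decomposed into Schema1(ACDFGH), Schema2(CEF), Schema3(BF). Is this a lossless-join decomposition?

No

Chase test. Columns are ABCDEFGH; row i has aⱼ where attribute j ∈ Schemai, else bᵢⱼ.
Initial tableau (one row per fragment):
  row 1: a1 b12 a3 a4 b15 a6 a7 a8
  row 2: b21 b22 a3 b24 a5 a6 b27 b28
  row 3: b31 a2 b33 b34 b35 a6 b37 b38
Rows 1 and 2 agree on C; apply C→E and equate their E entries.
Rows 1 and 2 agree on E; apply E→BH and equate their BH entries.
Rows 1 and 2 agree on BE; apply BE→CD and equate their CD entries.
No row becomes fully distinguished — the join is lossy.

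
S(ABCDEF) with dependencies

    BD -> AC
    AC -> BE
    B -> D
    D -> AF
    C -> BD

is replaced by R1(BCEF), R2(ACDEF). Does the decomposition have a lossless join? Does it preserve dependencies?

lossless and dependency-preserving

Lossless test: (CEF)⁺ = {ABCDEF}, which contains all of one fragment — lossless.
Dependency preservation: BD → AC; AC → BE; B → D; C → BD are not contained in any single fragment, but the restricted closure of each left-hand side across the fragments still reaches the right-hand side; the remaining FDs each lie inside some fragment. All dependencies are preserved.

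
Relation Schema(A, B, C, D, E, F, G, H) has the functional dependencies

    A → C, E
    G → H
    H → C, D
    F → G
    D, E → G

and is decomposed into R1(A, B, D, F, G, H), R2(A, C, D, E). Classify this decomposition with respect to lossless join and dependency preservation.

Lossless test: (A, D)⁺ = {A, C, D, E, G, H}, which contains all of one fragment — lossless.
Dependency preservation: the restricted closure of {H} across the fragments never reaches {C, D}, so H → C, D cannot be enforced without a join — not preserved.

lossless but not dependency-preserving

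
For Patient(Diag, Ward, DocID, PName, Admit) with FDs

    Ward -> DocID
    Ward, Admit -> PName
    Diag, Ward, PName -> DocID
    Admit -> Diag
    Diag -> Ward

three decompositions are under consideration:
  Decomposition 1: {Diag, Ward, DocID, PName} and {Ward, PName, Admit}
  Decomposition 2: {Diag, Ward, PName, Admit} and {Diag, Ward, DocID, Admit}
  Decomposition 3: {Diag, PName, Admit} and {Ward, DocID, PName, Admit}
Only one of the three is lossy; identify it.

Decomposition 1

Decomposition 1: common = {Ward, PName}, closure = {Ward, DocID, PName} → lossy.
Decomposition 2: common = {Diag, Ward, Admit}, closure = {Diag, Ward, DocID, PName, Admit} → lossless.
Decomposition 3: common = {PName, Admit}, closure = {Diag, Ward, DocID, PName, Admit} → lossless.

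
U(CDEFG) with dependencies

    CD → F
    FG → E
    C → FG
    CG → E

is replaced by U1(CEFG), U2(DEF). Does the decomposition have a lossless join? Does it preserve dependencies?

lossy but dependency-preserving

Lossless test: (EF)⁺ = {EF}, which is a superkey of neither fragment — lossy.
Dependency preservation: CD → F is not contained in any single fragment, but the restricted closure of its left-hand side across the fragments still reaches the right-hand side; the remaining FDs each lie inside some fragment. All dependencies are preserved.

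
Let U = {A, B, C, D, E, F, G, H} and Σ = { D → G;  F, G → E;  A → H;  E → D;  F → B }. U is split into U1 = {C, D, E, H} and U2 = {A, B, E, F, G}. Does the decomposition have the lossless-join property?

Common attributes: U1 ∩ U2 = {E}.
Closure of {E}: E → D applies, adding D; D → G applies, adding G. So (E)⁺ = {D, E, G}.
The closure contains neither all of U1 = {C, D, E, H} nor all of U2 = {A, B, E, F, G}, so the common attributes are not a superkey of either fragment. The join is lossy.

No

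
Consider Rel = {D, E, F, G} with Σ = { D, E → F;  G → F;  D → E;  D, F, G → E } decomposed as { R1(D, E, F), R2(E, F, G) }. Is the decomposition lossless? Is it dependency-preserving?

lossy but dependency-preserving

Lossless test: (E, F)⁺ = {E, F}, which is a superkey of neither fragment — lossy.
Dependency preservation: D, F, G → E is not contained in any single fragment, but the restricted closure of its left-hand side across the fragments still reaches the right-hand side; the remaining FDs each lie inside some fragment. All dependencies are preserved.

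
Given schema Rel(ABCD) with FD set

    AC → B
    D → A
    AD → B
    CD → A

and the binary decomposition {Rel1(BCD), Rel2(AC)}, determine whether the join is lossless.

Common attributes: Rel1 ∩ Rel2 = {C}.
No dependency enlarges {C}, so (C)⁺ = {C}.
The closure contains neither all of Rel1 = {BCD} nor all of Rel2 = {AC}, so the common attributes are not a superkey of either fragment. The join is lossy.

No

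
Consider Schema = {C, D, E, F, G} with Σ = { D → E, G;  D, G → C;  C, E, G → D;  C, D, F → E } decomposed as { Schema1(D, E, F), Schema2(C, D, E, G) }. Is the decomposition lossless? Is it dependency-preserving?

Lossless test: (D, E)⁺ = {C, D, E, G}, which contains all of one fragment — lossless.
Dependency preservation: C, D, F → E is not contained in any single fragment, but the restricted closure of its left-hand side across the fragments still reaches the right-hand side; the remaining FDs each lie inside some fragment. All dependencies are preserved.

lossless and dependency-preserving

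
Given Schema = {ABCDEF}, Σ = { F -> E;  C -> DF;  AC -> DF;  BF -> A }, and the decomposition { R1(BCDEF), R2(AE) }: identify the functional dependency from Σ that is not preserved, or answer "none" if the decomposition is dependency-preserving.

BF -> A

Check BF → A: no single fragment contains all of {ABF}, and the restricted closure of {BF} across the fragments never reaches {A}.
F → E is preserved.
C → DF is preserved.
AC → DF is preserved.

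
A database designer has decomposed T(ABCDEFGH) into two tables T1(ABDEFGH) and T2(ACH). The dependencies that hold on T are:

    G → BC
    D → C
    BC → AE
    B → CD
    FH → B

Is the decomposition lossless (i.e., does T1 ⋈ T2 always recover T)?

Common attributes: T1 ∩ T2 = {AH}.
No dependency enlarges {AH}, so (AH)⁺ = {AH}.
The closure contains neither all of T1 = {ABDEFGH} nor all of T2 = {ACH}, so the common attributes are not a superkey of either fragment. The join is lossy.

No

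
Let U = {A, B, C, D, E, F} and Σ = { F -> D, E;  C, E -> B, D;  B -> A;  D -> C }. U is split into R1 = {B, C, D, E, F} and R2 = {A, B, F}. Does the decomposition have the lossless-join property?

Common attributes: R1 ∩ R2 = {B, F}.
Closure of {B, F}: F → D, E applies, adding D, E; B → A applies, adding A; D → C applies, adding C. So (B, F)⁺ = {A, B, C, D, E, F}.
This closure contains every attribute of R1, so R1 ∩ R2 → R1. The join is lossless.

Yes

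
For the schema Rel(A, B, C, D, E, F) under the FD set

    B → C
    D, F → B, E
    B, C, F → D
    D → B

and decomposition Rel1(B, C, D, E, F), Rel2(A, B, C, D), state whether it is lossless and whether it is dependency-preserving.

Lossless test: (B, C, D)⁺ = {B, C, D}, which is a superkey of neither fragment — lossy.
Dependency preservation: every FD's attributes lie within a single fragment, so each can be enforced locally — preserved.

lossy but dependency-preserving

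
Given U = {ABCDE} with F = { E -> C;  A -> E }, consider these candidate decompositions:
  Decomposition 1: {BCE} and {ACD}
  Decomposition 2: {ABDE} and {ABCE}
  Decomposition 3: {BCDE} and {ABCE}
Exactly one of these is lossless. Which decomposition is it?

Decomposition 2

Decomposition 1: common = {C}, closure = {C} → lossy.
Decomposition 2: common = {ABE}, closure = {ABCE} → lossless.
Decomposition 3: common = {BCE}, closure = {BCE} → lossy.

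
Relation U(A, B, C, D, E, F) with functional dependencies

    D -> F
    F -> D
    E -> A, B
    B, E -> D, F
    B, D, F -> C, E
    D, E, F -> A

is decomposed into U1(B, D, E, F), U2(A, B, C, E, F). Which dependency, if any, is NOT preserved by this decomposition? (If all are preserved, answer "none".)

D → F lies within U1.
F → D lies within U1.
E → A, B lies within U2.
B, E → D, F lies within U1.
B, D, F → C, E: restricted closure across fragments reaches C, E.
D, E, F → A: restricted closure across fragments reaches A.
Every dependency is enforceable on the fragments, so the decomposition is dependency-preserving.

none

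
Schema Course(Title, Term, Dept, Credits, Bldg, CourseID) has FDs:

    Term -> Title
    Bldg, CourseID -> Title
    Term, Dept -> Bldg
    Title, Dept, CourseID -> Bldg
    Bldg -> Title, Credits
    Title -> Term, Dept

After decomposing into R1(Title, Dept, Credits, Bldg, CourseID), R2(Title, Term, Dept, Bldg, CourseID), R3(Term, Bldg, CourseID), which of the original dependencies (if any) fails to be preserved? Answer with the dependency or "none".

Term → Title lies within R2.
Bldg, CourseID → Title lies within R1.
Term, Dept → Bldg lies within R2.
Title, Dept, CourseID → Bldg lies within R1.
Bldg → Title, Credits lies within R1.
Title → Term, Dept lies within R2.
Every dependency is enforceable on the fragments, so the decomposition is dependency-preserving.

none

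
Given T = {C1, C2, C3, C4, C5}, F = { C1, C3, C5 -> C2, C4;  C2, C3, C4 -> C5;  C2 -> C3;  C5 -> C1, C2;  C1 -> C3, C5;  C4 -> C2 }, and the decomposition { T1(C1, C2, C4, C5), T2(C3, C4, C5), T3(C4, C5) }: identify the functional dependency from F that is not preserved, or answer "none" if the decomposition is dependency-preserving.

C2 -> C3

Check C2 → C3: no single fragment contains all of {C2, C3}, and the restricted closure of {C2} across the fragments never reaches {C3}.
C1, C3, C5 → C2, C4 is preserved.
C2, C3, C4 → C5 is preserved.
C5 → C1, C2 is preserved.
C1 → C3, C5 is preserved.
C4 → C2 is preserved.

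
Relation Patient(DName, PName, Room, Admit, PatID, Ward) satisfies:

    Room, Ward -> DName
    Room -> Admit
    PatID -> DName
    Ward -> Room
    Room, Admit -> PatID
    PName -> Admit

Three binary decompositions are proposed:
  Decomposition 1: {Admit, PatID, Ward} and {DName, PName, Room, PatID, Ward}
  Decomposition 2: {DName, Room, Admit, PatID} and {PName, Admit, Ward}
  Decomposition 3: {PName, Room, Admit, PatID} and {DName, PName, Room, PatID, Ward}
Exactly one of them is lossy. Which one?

Decomposition 2

Decomposition 1: common = {PatID, Ward}, closure = {DName, Room, Admit, PatID, Ward} → lossless.
Decomposition 2: common = {Admit}, closure = {Admit} → lossy.
Decomposition 3: common = {PName, Room, PatID}, closure = {DName, PName, Room, Admit, PatID} → lossless.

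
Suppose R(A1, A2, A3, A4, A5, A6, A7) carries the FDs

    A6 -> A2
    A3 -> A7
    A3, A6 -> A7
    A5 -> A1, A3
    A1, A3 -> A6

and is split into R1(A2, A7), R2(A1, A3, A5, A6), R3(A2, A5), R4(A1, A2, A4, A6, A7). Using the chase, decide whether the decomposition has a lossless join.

No

Chase test. Columns are A1, A2, A3, A4, A5, A6, A7; row i has aⱼ where attribute j ∈ Ri, else bᵢⱼ.
Initial tableau (one row per fragment):
  row 1: b11 a2 b13 b14 b15 b16 a7
  row 2: a1 b22 a3 b24 a5 a6 b27
  row 3: b31 a2 b33 b34 a5 b36 b37
  row 4: a1 a2 b43 a4 b45 a6 a7
Rows 2 and 4 agree on A6; apply A6→A2 and equate their A2 entries.
Rows 2 and 3 agree on A5; apply A5→A1, A3 and equate their A1, A3 entries.
Rows 2 and 3 agree on A1, A3; apply A1, A3→A6 and equate their A6 entries.
Rows 2 and 3 agree on A3; apply A3→A7 and equate their A7 entries.
No row becomes fully distinguished — the join is lossy.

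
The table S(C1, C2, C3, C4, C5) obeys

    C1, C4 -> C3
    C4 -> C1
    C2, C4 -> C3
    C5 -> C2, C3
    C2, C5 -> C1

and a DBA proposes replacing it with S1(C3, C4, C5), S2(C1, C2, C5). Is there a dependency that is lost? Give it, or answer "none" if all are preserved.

Check C4 → C1: no single fragment contains all of {C1, C4}, and the restricted closure of {C4} across the fragments never reaches {C1}.
C1, C4 → C3 is preserved.
C2, C4 → C3 is preserved.
C5 → C2, C3 is preserved.
C2, C5 → C1 is preserved.

C4 -> C1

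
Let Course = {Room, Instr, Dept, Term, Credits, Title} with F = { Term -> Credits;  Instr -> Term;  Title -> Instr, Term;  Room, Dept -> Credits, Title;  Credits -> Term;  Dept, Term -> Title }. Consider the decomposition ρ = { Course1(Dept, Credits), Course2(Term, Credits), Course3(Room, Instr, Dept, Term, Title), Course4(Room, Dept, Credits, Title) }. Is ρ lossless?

Yes

Chase test. Columns are Room, Instr, Dept, Term, Credits, Title; row i has aⱼ where attribute j ∈ Coursei, else bᵢⱼ.
Initial tableau (one row per fragment):
  row 1: b11 b12 a3 b14 a5 b16
  row 2: b21 b22 b23 a4 a5 b26
  row 3: a1 a2 a3 a4 b35 a6
  row 4: a1 b42 a3 b44 a5 a6
Rows 2 and 3 agree on Term; apply Term→Credits and equate their Credits entries.
Rows 3 and 4 agree on Title; apply Title→Instr, Term and equate their Instr, Term entries.
Rows 1 and 2 agree on Credits; apply Credits→Term and equate their Term entries.
Rows 1 and 3 agree on Dept, Term; apply Dept, Term→Title and equate their Title entries.
Rows 1 and 3 agree on Title; apply Title→Instr, Term and equate their Instr, Term entries.
Row 3 is now all distinguished symbols — the join is lossless.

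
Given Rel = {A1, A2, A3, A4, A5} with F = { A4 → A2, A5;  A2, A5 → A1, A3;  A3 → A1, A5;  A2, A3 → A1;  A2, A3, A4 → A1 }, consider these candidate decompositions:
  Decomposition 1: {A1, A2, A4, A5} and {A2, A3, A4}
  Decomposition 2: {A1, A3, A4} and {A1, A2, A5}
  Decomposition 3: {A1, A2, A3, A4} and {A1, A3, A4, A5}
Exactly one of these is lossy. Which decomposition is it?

Decomposition 2

Decomposition 1: common = {A2, A4}, closure = {A1, A2, A3, A4, A5} → lossless.
Decomposition 2: common = {A1}, closure = {A1} → lossy.
Decomposition 3: common = {A1, A3, A4}, closure = {A1, A2, A3, A4, A5} → lossless.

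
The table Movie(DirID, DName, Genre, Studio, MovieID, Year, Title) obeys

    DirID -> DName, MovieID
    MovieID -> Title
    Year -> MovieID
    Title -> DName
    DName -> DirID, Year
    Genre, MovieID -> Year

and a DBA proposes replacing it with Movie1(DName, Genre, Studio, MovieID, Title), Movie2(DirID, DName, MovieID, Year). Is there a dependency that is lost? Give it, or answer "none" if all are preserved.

none

DirID → DName, MovieID lies within Movie2.
MovieID → Title lies within Movie1.
Year → MovieID lies within Movie2.
Title → DName lies within Movie1.
DName → DirID, Year lies within Movie2.
Genre, MovieID → Year: restricted closure across fragments reaches Year.
Every dependency is enforceable on the fragments, so the decomposition is dependency-preserving.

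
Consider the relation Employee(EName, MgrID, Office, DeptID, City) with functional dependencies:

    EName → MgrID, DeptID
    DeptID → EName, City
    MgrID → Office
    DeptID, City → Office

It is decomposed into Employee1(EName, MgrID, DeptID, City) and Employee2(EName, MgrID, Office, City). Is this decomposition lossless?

Common attributes: Employee1 ∩ Employee2 = {EName, MgrID, City}.
Closure of {EName, MgrID, City}: EName → MgrID, DeptID applies, adding DeptID; MgrID → Office applies, adding Office. So (EName, MgrID, City)⁺ = {EName, MgrID, Office, DeptID, City}.
This closure contains every attribute of Employee1, so Employee1 ∩ Employee2 → Employee1. The join is lossless.

Yes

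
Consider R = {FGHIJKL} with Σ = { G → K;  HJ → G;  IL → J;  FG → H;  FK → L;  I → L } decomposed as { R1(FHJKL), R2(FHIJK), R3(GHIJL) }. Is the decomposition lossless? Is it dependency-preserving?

lossless but not dependency-preserving

Lossless test (chase): Rows 1 and 2 agree on HJ; apply HJ→G and equate their G entries. Rows 1 and 3 agree on HJ; apply HJ→G and equate their G entries. Rows 1 and 2 agree on FK; apply FK→L and equate their L entries. Rows 1 and 3 agree on G; apply G→K and equate their K entries. Row 2 is now all distinguished symbols — the join is lossless.
Dependency preservation: the restricted closure of {G} across the fragments never reaches {K}, so G → K cannot be enforced without a join — not preserved.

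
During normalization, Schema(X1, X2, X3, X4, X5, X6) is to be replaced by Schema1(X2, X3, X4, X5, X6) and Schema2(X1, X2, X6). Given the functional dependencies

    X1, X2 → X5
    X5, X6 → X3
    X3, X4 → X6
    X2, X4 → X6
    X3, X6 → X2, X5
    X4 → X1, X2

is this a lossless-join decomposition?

No

Common attributes: Schema1 ∩ Schema2 = {X2, X6}.
No dependency enlarges {X2, X6}, so (X2, X6)⁺ = {X2, X6}.
The closure contains neither all of Schema1 = {X2, X3, X4, X5, X6} nor all of Schema2 = {X1, X2, X6}, so the common attributes are not a superkey of either fragment. The join is lossy.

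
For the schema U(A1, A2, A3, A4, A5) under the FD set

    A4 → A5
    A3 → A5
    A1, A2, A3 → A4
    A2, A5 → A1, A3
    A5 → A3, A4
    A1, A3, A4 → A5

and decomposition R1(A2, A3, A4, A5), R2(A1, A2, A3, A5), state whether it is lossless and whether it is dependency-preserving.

Lossless test: (A2, A3, A5)⁺ = {A1, A2, A3, A4, A5}, which contains all of one fragment — lossless.
Dependency preservation: A1, A2, A3 → A4; A1, A3, A4 → A5 are not contained in any single fragment, but the restricted closure of each left-hand side across the fragments still reaches the right-hand side; the remaining FDs each lie inside some fragment. All dependencies are preserved.

lossless and dependency-preserving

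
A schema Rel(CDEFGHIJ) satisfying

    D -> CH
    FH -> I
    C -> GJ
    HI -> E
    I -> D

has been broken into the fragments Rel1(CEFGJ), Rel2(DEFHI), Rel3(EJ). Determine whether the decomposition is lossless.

No

Chase test. Columns are CDEFGHIJ; row i has aⱼ where attribute j ∈ Reli, else bᵢⱼ.
Initial tableau (one row per fragment):
  row 1: a1 b12 a3 a4 a5 b16 b17 a8
  row 2: b21 a2 a3 a4 b25 a6 a7 b28
  row 3: b31 b32 a3 b34 b35 b36 b37 a8
No row becomes fully distinguished — the join is lossy.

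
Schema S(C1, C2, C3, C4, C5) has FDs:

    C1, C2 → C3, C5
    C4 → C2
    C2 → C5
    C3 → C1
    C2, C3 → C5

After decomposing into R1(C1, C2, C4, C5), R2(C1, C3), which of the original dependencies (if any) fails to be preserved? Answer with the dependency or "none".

C1, C2 → C3, C5

Check C1, C2 → C3, C5: no single fragment contains all of {C1, C2, C3, C5}, and the restricted closure of {C1, C2} across the fragments never reaches {C3, C5}.
C4 → C2 is preserved.
C2 → C5 is preserved.
C3 → C1 is preserved.
C2, C3 → C5 is preserved.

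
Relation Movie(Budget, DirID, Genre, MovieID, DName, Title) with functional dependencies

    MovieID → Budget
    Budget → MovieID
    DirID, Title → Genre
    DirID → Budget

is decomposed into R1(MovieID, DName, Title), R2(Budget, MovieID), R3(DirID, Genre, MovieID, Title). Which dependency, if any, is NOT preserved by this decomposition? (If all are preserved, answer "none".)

none

MovieID → Budget lies within R2.
Budget → MovieID lies within R2.
DirID, Title → Genre lies within R3.
DirID → Budget: restricted closure across fragments reaches Budget.
Every dependency is enforceable on the fragments, so the decomposition is dependency-preserving.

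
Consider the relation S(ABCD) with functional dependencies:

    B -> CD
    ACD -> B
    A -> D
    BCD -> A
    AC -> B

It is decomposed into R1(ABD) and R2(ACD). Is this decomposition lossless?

Common attributes: R1 ∩ R2 = {AD}.
No dependency enlarges {AD}, so (AD)⁺ = {AD}.
The closure contains neither all of R1 = {ABD} nor all of R2 = {ACD}, so the common attributes are not a superkey of either fragment. The join is lossy.

No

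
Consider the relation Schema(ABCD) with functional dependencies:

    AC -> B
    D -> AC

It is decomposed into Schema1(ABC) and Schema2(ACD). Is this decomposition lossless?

Common attributes: Schema1 ∩ Schema2 = {AC}.
Closure of {AC}: AC → B applies, adding B. So (AC)⁺ = {ABC}.
This closure contains every attribute of Schema1, so Schema1 ∩ Schema2 → Schema1. The join is lossless.

Yes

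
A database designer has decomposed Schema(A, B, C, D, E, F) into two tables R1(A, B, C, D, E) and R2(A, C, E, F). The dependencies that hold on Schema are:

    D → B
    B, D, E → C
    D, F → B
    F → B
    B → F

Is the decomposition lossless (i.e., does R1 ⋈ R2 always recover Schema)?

Common attributes: R1 ∩ R2 = {A, C, E}.
No dependency enlarges {A, C, E}, so (A, C, E)⁺ = {A, C, E}.
The closure contains neither all of R1 = {A, B, C, D, E} nor all of R2 = {A, C, E, F}, so the common attributes are not a superkey of either fragment. The join is lossy.

No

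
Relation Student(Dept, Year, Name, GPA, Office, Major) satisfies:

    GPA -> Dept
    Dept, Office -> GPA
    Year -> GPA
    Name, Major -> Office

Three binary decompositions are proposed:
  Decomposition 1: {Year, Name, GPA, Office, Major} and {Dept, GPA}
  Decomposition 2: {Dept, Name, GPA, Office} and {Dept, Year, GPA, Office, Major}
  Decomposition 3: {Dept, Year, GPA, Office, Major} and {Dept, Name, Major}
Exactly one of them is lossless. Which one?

Decomposition 1

Decomposition 1: common = {GPA}, closure = {Dept, GPA} → lossless.
Decomposition 2: common = {Dept, GPA, Office}, closure = {Dept, GPA, Office} → lossy.
Decomposition 3: common = {Dept, Major}, closure = {Dept, Major} → lossy.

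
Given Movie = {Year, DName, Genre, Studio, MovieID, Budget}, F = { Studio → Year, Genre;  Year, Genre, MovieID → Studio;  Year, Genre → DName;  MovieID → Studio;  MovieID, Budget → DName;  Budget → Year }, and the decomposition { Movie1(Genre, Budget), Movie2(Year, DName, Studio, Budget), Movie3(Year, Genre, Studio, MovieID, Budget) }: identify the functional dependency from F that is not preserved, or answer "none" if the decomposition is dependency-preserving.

Check Year, Genre → DName: no single fragment contains all of {Year, DName, Genre}, and the restricted closure of {Year, Genre} across the fragments never reaches {DName}.
Studio → Year, Genre is preserved.
Year, Genre, MovieID → Studio is preserved.
MovieID → Studio is preserved.
MovieID, Budget → DName is preserved.
Budget → Year is preserved.

Year, Genre → DName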